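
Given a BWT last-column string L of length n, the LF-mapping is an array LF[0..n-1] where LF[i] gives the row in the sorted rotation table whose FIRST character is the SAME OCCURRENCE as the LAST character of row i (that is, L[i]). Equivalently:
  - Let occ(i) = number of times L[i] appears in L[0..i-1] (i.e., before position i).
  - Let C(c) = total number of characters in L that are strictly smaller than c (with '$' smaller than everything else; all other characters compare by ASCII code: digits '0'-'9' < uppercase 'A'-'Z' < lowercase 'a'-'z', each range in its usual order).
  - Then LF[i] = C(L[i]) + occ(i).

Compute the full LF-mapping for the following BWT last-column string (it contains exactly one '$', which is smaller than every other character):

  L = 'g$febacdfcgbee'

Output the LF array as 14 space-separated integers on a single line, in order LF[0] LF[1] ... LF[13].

Char counts: '$':1, 'a':1, 'b':2, 'c':2, 'd':1, 'e':3, 'f':2, 'g':2
C (first-col start): C('$')=0, C('a')=1, C('b')=2, C('c')=4, C('d')=6, C('e')=7, C('f')=10, C('g')=12
L[0]='g': occ=0, LF[0]=C('g')+0=12+0=12
L[1]='$': occ=0, LF[1]=C('$')+0=0+0=0
L[2]='f': occ=0, LF[2]=C('f')+0=10+0=10
L[3]='e': occ=0, LF[3]=C('e')+0=7+0=7
L[4]='b': occ=0, LF[4]=C('b')+0=2+0=2
L[5]='a': occ=0, LF[5]=C('a')+0=1+0=1
L[6]='c': occ=0, LF[6]=C('c')+0=4+0=4
L[7]='d': occ=0, LF[7]=C('d')+0=6+0=6
L[8]='f': occ=1, LF[8]=C('f')+1=10+1=11
L[9]='c': occ=1, LF[9]=C('c')+1=4+1=5
L[10]='g': occ=1, LF[10]=C('g')+1=12+1=13
L[11]='b': occ=1, LF[11]=C('b')+1=2+1=3
L[12]='e': occ=1, LF[12]=C('e')+1=7+1=8
L[13]='e': occ=2, LF[13]=C('e')+2=7+2=9

Answer: 12 0 10 7 2 1 4 6 11 5 13 3 8 9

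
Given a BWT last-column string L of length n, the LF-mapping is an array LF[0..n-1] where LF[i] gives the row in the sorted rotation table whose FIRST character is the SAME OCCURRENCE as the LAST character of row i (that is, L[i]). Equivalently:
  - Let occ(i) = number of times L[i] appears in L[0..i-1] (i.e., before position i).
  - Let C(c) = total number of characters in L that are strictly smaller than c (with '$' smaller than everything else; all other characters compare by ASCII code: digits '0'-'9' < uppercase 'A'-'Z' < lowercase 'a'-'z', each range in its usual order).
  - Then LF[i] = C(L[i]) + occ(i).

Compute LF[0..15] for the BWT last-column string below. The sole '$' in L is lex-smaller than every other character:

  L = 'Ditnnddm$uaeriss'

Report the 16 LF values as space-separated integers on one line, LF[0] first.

Answer: 1 6 14 9 10 3 4 8 0 15 2 5 11 7 12 13

Derivation:
Char counts: '$':1, 'D':1, 'a':1, 'd':2, 'e':1, 'i':2, 'm':1, 'n':2, 'r':1, 's':2, 't':1, 'u':1
C (first-col start): C('$')=0, C('D')=1, C('a')=2, C('d')=3, C('e')=5, C('i')=6, C('m')=8, C('n')=9, C('r')=11, C('s')=12, C('t')=14, C('u')=15
L[0]='D': occ=0, LF[0]=C('D')+0=1+0=1
L[1]='i': occ=0, LF[1]=C('i')+0=6+0=6
L[2]='t': occ=0, LF[2]=C('t')+0=14+0=14
L[3]='n': occ=0, LF[3]=C('n')+0=9+0=9
L[4]='n': occ=1, LF[4]=C('n')+1=9+1=10
L[5]='d': occ=0, LF[5]=C('d')+0=3+0=3
L[6]='d': occ=1, LF[6]=C('d')+1=3+1=4
L[7]='m': occ=0, LF[7]=C('m')+0=8+0=8
L[8]='$': occ=0, LF[8]=C('$')+0=0+0=0
L[9]='u': occ=0, LF[9]=C('u')+0=15+0=15
L[10]='a': occ=0, LF[10]=C('a')+0=2+0=2
L[11]='e': occ=0, LF[11]=C('e')+0=5+0=5
L[12]='r': occ=0, LF[12]=C('r')+0=11+0=11
L[13]='i': occ=1, LF[13]=C('i')+1=6+1=7
L[14]='s': occ=0, LF[14]=C('s')+0=12+0=12
L[15]='s': occ=1, LF[15]=C('s')+1=12+1=13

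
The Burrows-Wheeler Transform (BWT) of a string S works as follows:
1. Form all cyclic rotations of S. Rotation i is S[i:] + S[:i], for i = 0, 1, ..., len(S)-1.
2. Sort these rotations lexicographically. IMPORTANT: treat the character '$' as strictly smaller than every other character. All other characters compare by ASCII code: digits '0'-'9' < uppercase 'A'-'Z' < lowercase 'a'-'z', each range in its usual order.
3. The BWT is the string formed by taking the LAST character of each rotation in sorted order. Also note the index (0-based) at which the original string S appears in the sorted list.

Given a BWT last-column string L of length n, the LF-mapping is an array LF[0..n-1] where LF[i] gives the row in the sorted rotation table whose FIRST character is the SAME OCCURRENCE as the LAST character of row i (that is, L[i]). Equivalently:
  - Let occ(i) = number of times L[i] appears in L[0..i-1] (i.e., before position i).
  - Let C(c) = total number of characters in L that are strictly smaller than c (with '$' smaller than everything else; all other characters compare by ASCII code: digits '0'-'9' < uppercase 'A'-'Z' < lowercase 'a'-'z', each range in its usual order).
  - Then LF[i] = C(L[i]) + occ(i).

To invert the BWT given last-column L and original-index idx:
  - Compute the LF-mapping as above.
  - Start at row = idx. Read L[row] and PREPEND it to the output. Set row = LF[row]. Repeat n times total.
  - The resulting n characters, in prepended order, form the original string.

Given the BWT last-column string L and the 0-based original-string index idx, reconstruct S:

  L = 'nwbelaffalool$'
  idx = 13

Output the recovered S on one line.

LF mapping: 10 13 3 4 7 1 5 6 2 8 11 12 9 0
Walk LF starting at row 13, prepending L[row]:
  step 1: row=13, L[13]='$', prepend. Next row=LF[13]=0
  step 2: row=0, L[0]='n', prepend. Next row=LF[0]=10
  step 3: row=10, L[10]='o', prepend. Next row=LF[10]=11
  step 4: row=11, L[11]='o', prepend. Next row=LF[11]=12
  step 5: row=12, L[12]='l', prepend. Next row=LF[12]=9
  step 6: row=9, L[9]='l', prepend. Next row=LF[9]=8
  step 7: row=8, L[8]='a', prepend. Next row=LF[8]=2
  step 8: row=2, L[2]='b', prepend. Next row=LF[2]=3
  step 9: row=3, L[3]='e', prepend. Next row=LF[3]=4
  step 10: row=4, L[4]='l', prepend. Next row=LF[4]=7
  step 11: row=7, L[7]='f', prepend. Next row=LF[7]=6
  step 12: row=6, L[6]='f', prepend. Next row=LF[6]=5
  step 13: row=5, L[5]='a', prepend. Next row=LF[5]=1
  step 14: row=1, L[1]='w', prepend. Next row=LF[1]=13
Reversed output: waffleballoon$

Answer: waffleballoon$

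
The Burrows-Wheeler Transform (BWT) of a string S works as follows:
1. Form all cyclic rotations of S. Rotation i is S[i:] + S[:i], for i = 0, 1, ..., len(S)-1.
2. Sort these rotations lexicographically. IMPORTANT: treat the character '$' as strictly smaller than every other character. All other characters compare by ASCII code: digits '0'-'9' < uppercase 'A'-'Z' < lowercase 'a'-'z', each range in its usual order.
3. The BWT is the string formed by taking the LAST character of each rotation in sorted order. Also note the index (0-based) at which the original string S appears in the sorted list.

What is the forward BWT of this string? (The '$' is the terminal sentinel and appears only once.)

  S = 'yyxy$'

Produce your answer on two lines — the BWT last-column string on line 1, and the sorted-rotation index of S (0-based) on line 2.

Answer: yyxy$
4

Derivation:
All 5 rotations (rotation i = S[i:]+S[:i]):
  rot[0] = yyxy$
  rot[1] = yxy$y
  rot[2] = xy$yy
  rot[3] = y$yyx
  rot[4] = $yyxy
Sorted (with $ < everything):
  sorted[0] = $yyxy  (last char: 'y')
  sorted[1] = xy$yy  (last char: 'y')
  sorted[2] = y$yyx  (last char: 'x')
  sorted[3] = yxy$y  (last char: 'y')
  sorted[4] = yyxy$  (last char: '$')
Last column: yyxy$
Original string S is at sorted index 4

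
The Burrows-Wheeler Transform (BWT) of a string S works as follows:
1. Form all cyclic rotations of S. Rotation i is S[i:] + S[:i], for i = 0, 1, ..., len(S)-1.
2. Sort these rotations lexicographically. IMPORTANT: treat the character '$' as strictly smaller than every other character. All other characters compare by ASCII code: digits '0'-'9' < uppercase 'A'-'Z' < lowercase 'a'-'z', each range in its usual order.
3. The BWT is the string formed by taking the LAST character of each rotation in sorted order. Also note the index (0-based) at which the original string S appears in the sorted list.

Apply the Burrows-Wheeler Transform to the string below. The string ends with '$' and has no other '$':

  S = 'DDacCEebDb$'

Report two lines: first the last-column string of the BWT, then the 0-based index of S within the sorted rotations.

All 11 rotations (rotation i = S[i:]+S[:i]):
  rot[0] = DDacCEebDb$
  rot[1] = DacCEebDb$D
  rot[2] = acCEebDb$DD
  rot[3] = cCEebDb$DDa
  rot[4] = CEebDb$DDac
  rot[5] = EebDb$DDacC
  rot[6] = ebDb$DDacCE
  rot[7] = bDb$DDacCEe
  rot[8] = Db$DDacCEeb
  rot[9] = b$DDacCEebD
  rot[10] = $DDacCEebDb
Sorted (with $ < everything):
  sorted[0] = $DDacCEebDb  (last char: 'b')
  sorted[1] = CEebDb$DDac  (last char: 'c')
  sorted[2] = DDacCEebDb$  (last char: '$')
  sorted[3] = DacCEebDb$D  (last char: 'D')
  sorted[4] = Db$DDacCEeb  (last char: 'b')
  sorted[5] = EebDb$DDacC  (last char: 'C')
  sorted[6] = acCEebDb$DD  (last char: 'D')
  sorted[7] = b$DDacCEebD  (last char: 'D')
  sorted[8] = bDb$DDacCEe  (last char: 'e')
  sorted[9] = cCEebDb$DDa  (last char: 'a')
  sorted[10] = ebDb$DDacCE  (last char: 'E')
Last column: bc$DbCDDeaE
Original string S is at sorted index 2

Answer: bc$DbCDDeaE
2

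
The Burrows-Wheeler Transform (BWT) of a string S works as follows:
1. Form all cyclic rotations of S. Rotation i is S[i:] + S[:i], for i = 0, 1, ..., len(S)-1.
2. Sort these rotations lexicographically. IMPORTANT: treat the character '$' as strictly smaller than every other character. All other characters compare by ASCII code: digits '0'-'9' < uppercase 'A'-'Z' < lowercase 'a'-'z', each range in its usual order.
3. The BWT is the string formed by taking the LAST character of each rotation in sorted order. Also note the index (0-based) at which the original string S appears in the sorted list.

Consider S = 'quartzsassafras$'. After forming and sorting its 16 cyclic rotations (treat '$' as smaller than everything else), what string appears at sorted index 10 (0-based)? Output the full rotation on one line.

Answer: safras$quartzsas

Derivation:
All 16 rotations (rotation i = S[i:]+S[:i]):
  rot[0] = quartzsassafras$
  rot[1] = uartzsassafras$q
  rot[2] = artzsassafras$qu
  rot[3] = rtzsassafras$qua
  rot[4] = tzsassafras$quar
  rot[5] = zsassafras$quart
  rot[6] = sassafras$quartz
  rot[7] = assafras$quartzs
  rot[8] = ssafras$quartzsa
  rot[9] = safras$quartzsas
  rot[10] = afras$quartzsass
  rot[11] = fras$quartzsassa
  rot[12] = ras$quartzsassaf
  rot[13] = as$quartzsassafr
  rot[14] = s$quartzsassafra
  rot[15] = $quartzsassafras
Sorted (with $ < everything):
  sorted[0] = $quartzsassafras
  sorted[1] = afras$quartzsass
  sorted[2] = artzsassafras$qu
  sorted[3] = as$quartzsassafr
  sorted[4] = assafras$quartzs
  sorted[5] = fras$quartzsassa
  sorted[6] = quartzsassafras$
  sorted[7] = ras$quartzsassaf
  sorted[8] = rtzsassafras$qua
  sorted[9] = s$quartzsassafra
  sorted[10] = safras$quartzsas
  sorted[11] = sassafras$quartz
  sorted[12] = ssafras$quartzsa
  sorted[13] = tzsassafras$quar
  sorted[14] = uartzsassafras$q
  sorted[15] = zsassafras$quart
sorted[10] = safras$quartzsas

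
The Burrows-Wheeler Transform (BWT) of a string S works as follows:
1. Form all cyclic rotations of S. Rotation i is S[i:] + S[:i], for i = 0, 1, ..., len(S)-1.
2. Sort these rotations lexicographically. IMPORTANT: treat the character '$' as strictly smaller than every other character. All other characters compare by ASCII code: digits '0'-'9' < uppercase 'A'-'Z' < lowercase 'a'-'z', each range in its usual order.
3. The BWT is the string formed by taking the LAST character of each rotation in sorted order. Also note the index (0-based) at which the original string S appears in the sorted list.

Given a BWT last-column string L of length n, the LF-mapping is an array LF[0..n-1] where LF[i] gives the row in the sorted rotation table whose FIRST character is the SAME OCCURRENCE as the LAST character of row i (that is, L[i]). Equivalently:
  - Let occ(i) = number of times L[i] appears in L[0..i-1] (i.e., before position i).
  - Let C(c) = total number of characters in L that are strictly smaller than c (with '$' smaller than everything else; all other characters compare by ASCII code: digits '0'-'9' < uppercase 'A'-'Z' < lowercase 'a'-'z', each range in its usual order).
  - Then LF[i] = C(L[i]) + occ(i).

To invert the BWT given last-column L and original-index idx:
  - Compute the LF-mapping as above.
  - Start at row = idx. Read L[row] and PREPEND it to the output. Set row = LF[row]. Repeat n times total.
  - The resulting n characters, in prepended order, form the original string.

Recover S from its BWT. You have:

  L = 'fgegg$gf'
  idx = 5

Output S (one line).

LF mapping: 2 4 1 5 6 0 7 3
Walk LF starting at row 5, prepending L[row]:
  step 1: row=5, L[5]='$', prepend. Next row=LF[5]=0
  step 2: row=0, L[0]='f', prepend. Next row=LF[0]=2
  step 3: row=2, L[2]='e', prepend. Next row=LF[2]=1
  step 4: row=1, L[1]='g', prepend. Next row=LF[1]=4
  step 5: row=4, L[4]='g', prepend. Next row=LF[4]=6
  step 6: row=6, L[6]='g', prepend. Next row=LF[6]=7
  step 7: row=7, L[7]='f', prepend. Next row=LF[7]=3
  step 8: row=3, L[3]='g', prepend. Next row=LF[3]=5
Reversed output: gfgggef$

Answer: gfgggef$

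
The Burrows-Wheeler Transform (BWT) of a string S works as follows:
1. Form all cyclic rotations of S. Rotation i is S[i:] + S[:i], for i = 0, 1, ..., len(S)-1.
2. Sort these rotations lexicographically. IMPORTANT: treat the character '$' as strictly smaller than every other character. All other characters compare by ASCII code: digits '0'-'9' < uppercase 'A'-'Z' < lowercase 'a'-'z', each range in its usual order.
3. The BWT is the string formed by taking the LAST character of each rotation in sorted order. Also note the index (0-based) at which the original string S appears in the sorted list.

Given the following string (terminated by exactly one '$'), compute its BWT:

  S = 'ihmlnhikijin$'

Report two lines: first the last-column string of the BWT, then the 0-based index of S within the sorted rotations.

All 13 rotations (rotation i = S[i:]+S[:i]):
  rot[0] = ihmlnhikijin$
  rot[1] = hmlnhikijin$i
  rot[2] = mlnhikijin$ih
  rot[3] = lnhikijin$ihm
  rot[4] = nhikijin$ihml
  rot[5] = hikijin$ihmln
  rot[6] = ikijin$ihmlnh
  rot[7] = kijin$ihmlnhi
  rot[8] = ijin$ihmlnhik
  rot[9] = jin$ihmlnhiki
  rot[10] = in$ihmlnhikij
  rot[11] = n$ihmlnhikiji
  rot[12] = $ihmlnhikijin
Sorted (with $ < everything):
  sorted[0] = $ihmlnhikijin  (last char: 'n')
  sorted[1] = hikijin$ihmln  (last char: 'n')
  sorted[2] = hmlnhikijin$i  (last char: 'i')
  sorted[3] = ihmlnhikijin$  (last char: '$')
  sorted[4] = ijin$ihmlnhik  (last char: 'k')
  sorted[5] = ikijin$ihmlnh  (last char: 'h')
  sorted[6] = in$ihmlnhikij  (last char: 'j')
  sorted[7] = jin$ihmlnhiki  (last char: 'i')
  sorted[8] = kijin$ihmlnhi  (last char: 'i')
  sorted[9] = lnhikijin$ihm  (last char: 'm')
  sorted[10] = mlnhikijin$ih  (last char: 'h')
  sorted[11] = n$ihmlnhikiji  (last char: 'i')
  sorted[12] = nhikijin$ihml  (last char: 'l')
Last column: nni$khjiimhil
Original string S is at sorted index 3

Answer: nni$khjiimhil
3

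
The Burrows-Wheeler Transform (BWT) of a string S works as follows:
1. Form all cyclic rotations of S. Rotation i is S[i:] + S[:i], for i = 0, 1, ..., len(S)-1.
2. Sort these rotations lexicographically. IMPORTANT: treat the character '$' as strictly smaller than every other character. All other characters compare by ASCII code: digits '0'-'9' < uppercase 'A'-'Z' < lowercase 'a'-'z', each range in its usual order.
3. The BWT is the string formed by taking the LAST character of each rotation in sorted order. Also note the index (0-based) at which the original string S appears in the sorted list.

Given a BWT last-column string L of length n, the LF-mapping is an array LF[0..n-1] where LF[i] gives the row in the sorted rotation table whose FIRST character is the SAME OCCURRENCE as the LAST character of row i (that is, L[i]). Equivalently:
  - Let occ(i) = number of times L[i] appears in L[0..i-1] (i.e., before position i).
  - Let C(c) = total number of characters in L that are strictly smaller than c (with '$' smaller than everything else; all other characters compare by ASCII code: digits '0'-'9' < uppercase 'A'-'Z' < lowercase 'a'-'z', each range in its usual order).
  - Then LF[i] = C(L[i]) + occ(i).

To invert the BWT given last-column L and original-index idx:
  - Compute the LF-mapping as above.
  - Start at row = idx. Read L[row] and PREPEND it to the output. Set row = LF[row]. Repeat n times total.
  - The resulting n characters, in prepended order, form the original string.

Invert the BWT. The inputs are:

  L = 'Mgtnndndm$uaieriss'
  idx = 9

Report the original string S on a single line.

Answer: misunderstandingM$

Derivation:
LF mapping: 1 6 16 10 11 3 12 4 9 0 17 2 7 5 13 8 14 15
Walk LF starting at row 9, prepending L[row]:
  step 1: row=9, L[9]='$', prepend. Next row=LF[9]=0
  step 2: row=0, L[0]='M', prepend. Next row=LF[0]=1
  step 3: row=1, L[1]='g', prepend. Next row=LF[1]=6
  step 4: row=6, L[6]='n', prepend. Next row=LF[6]=12
  step 5: row=12, L[12]='i', prepend. Next row=LF[12]=7
  step 6: row=7, L[7]='d', prepend. Next row=LF[7]=4
  step 7: row=4, L[4]='n', prepend. Next row=LF[4]=11
  step 8: row=11, L[11]='a', prepend. Next row=LF[11]=2
  step 9: row=2, L[2]='t', prepend. Next row=LF[2]=16
  step 10: row=16, L[16]='s', prepend. Next row=LF[16]=14
  step 11: row=14, L[14]='r', prepend. Next row=LF[14]=13
  step 12: row=13, L[13]='e', prepend. Next row=LF[13]=5
  step 13: row=5, L[5]='d', prepend. Next row=LF[5]=3
  step 14: row=3, L[3]='n', prepend. Next row=LF[3]=10
  step 15: row=10, L[10]='u', prepend. Next row=LF[10]=17
  step 16: row=17, L[17]='s', prepend. Next row=LF[17]=15
  step 17: row=15, L[15]='i', prepend. Next row=LF[15]=8
  step 18: row=8, L[8]='m', prepend. Next row=LF[8]=9
Reversed output: misunderstandingM$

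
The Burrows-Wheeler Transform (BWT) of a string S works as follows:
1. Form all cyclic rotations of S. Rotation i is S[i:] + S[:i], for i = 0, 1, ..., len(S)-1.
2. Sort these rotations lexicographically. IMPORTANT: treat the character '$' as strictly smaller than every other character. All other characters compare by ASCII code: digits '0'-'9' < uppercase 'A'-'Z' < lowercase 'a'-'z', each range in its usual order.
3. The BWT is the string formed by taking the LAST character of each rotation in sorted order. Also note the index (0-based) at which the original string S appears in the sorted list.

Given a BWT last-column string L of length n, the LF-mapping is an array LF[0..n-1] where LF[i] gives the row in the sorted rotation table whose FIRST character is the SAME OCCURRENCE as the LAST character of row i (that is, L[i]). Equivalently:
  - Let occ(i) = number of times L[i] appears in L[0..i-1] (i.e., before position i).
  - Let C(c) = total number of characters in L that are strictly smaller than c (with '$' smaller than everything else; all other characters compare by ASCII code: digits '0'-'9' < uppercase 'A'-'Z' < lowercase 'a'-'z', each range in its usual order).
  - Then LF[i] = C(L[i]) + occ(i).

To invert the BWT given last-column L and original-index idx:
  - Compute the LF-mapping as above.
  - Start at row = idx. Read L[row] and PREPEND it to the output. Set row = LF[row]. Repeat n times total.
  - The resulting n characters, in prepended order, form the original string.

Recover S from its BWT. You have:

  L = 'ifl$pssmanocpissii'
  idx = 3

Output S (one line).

LF mapping: 4 3 8 0 12 14 15 9 1 10 11 2 13 5 16 17 6 7
Walk LF starting at row 3, prepending L[row]:
  step 1: row=3, L[3]='$', prepend. Next row=LF[3]=0
  step 2: row=0, L[0]='i', prepend. Next row=LF[0]=4
  step 3: row=4, L[4]='p', prepend. Next row=LF[4]=12
  step 4: row=12, L[12]='p', prepend. Next row=LF[12]=13
  step 5: row=13, L[13]='i', prepend. Next row=LF[13]=5
  step 6: row=5, L[5]='s', prepend. Next row=LF[5]=14
  step 7: row=14, L[14]='s', prepend. Next row=LF[14]=16
  step 8: row=16, L[16]='i', prepend. Next row=LF[16]=6
  step 9: row=6, L[6]='s', prepend. Next row=LF[6]=15
  step 10: row=15, L[15]='s', prepend. Next row=LF[15]=17
  step 11: row=17, L[17]='i', prepend. Next row=LF[17]=7
  step 12: row=7, L[7]='m', prepend. Next row=LF[7]=9
  step 13: row=9, L[9]='n', prepend. Next row=LF[9]=10
  step 14: row=10, L[10]='o', prepend. Next row=LF[10]=11
  step 15: row=11, L[11]='c', prepend. Next row=LF[11]=2
  step 16: row=2, L[2]='l', prepend. Next row=LF[2]=8
  step 17: row=8, L[8]='a', prepend. Next row=LF[8]=1
  step 18: row=1, L[1]='f', prepend. Next row=LF[1]=3
Reversed output: falconmississippi$

Answer: falconmississippi$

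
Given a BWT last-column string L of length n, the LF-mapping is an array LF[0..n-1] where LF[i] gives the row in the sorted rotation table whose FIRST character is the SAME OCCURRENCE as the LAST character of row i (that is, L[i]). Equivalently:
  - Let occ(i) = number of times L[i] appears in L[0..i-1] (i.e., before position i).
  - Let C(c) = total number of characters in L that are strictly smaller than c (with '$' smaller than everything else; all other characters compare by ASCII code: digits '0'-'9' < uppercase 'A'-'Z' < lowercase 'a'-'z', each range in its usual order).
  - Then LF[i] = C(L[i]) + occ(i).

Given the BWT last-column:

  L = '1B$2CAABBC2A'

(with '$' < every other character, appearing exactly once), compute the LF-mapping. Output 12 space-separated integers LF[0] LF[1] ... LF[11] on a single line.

Char counts: '$':1, '1':1, '2':2, 'A':3, 'B':3, 'C':2
C (first-col start): C('$')=0, C('1')=1, C('2')=2, C('A')=4, C('B')=7, C('C')=10
L[0]='1': occ=0, LF[0]=C('1')+0=1+0=1
L[1]='B': occ=0, LF[1]=C('B')+0=7+0=7
L[2]='$': occ=0, LF[2]=C('$')+0=0+0=0
L[3]='2': occ=0, LF[3]=C('2')+0=2+0=2
L[4]='C': occ=0, LF[4]=C('C')+0=10+0=10
L[5]='A': occ=0, LF[5]=C('A')+0=4+0=4
L[6]='A': occ=1, LF[6]=C('A')+1=4+1=5
L[7]='B': occ=1, LF[7]=C('B')+1=7+1=8
L[8]='B': occ=2, LF[8]=C('B')+2=7+2=9
L[9]='C': occ=1, LF[9]=C('C')+1=10+1=11
L[10]='2': occ=1, LF[10]=C('2')+1=2+1=3
L[11]='A': occ=2, LF[11]=C('A')+2=4+2=6

Answer: 1 7 0 2 10 4 5 8 9 11 3 6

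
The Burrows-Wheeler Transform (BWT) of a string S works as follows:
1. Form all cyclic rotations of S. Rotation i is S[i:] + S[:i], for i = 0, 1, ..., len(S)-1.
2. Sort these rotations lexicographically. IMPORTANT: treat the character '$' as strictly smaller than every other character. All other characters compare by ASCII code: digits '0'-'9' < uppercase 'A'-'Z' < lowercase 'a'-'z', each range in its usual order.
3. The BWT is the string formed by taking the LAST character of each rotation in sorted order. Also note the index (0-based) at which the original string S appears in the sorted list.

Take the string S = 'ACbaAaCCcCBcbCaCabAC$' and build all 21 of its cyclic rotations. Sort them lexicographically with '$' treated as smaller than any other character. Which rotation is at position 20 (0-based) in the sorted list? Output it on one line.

All 21 rotations (rotation i = S[i:]+S[:i]):
  rot[0] = ACbaAaCCcCBcbCaCabAC$
  rot[1] = CbaAaCCcCBcbCaCabAC$A
  rot[2] = baAaCCcCBcbCaCabAC$AC
  rot[3] = aAaCCcCBcbCaCabAC$ACb
  rot[4] = AaCCcCBcbCaCabAC$ACba
  rot[5] = aCCcCBcbCaCabAC$ACbaA
  rot[6] = CCcCBcbCaCabAC$ACbaAa
  rot[7] = CcCBcbCaCabAC$ACbaAaC
  rot[8] = cCBcbCaCabAC$ACbaAaCC
  rot[9] = CBcbCaCabAC$ACbaAaCCc
  rot[10] = BcbCaCabAC$ACbaAaCCcC
  rot[11] = cbCaCabAC$ACbaAaCCcCB
  rot[12] = bCaCabAC$ACbaAaCCcCBc
  rot[13] = CaCabAC$ACbaAaCCcCBcb
  rot[14] = aCabAC$ACbaAaCCcCBcbC
  rot[15] = CabAC$ACbaAaCCcCBcbCa
  rot[16] = abAC$ACbaAaCCcCBcbCaC
  rot[17] = bAC$ACbaAaCCcCBcbCaCa
  rot[18] = AC$ACbaAaCCcCBcbCaCab
  rot[19] = C$ACbaAaCCcCBcbCaCabA
  rot[20] = $ACbaAaCCcCBcbCaCabAC
Sorted (with $ < everything):
  sorted[0] = $ACbaAaCCcCBcbCaCabAC
  sorted[1] = AC$ACbaAaCCcCBcbCaCab
  sorted[2] = ACbaAaCCcCBcbCaCabAC$
  sorted[3] = AaCCcCBcbCaCabAC$ACba
  sorted[4] = BcbCaCabAC$ACbaAaCCcC
  sorted[5] = C$ACbaAaCCcCBcbCaCabA
  sorted[6] = CBcbCaCabAC$ACbaAaCCc
  sorted[7] = CCcCBcbCaCabAC$ACbaAa
  sorted[8] = CaCabAC$ACbaAaCCcCBcb
  sorted[9] = CabAC$ACbaAaCCcCBcbCa
  sorted[10] = CbaAaCCcCBcbCaCabAC$A
  sorted[11] = CcCBcbCaCabAC$ACbaAaC
  sorted[12] = aAaCCcCBcbCaCabAC$ACb
  sorted[13] = aCCcCBcbCaCabAC$ACbaA
  sorted[14] = aCabAC$ACbaAaCCcCBcbC
  sorted[15] = abAC$ACbaAaCCcCBcbCaC
  sorted[16] = bAC$ACbaAaCCcCBcbCaCa
  sorted[17] = bCaCabAC$ACbaAaCCcCBc
  sorted[18] = baAaCCcCBcbCaCabAC$AC
  sorted[19] = cCBcbCaCabAC$ACbaAaCC
  sorted[20] = cbCaCabAC$ACbaAaCCcCB
sorted[20] = cbCaCabAC$ACbaAaCCcCB

Answer: cbCaCabAC$ACbaAaCCcCB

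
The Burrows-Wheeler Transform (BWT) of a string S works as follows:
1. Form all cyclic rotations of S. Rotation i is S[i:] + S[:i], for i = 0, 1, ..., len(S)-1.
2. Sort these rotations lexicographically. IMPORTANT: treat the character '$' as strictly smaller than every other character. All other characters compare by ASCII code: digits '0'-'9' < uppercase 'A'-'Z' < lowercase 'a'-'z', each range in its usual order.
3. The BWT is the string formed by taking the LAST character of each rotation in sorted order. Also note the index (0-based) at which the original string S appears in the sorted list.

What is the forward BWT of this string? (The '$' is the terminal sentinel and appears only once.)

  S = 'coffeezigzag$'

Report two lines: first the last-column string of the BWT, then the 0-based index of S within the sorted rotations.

All 13 rotations (rotation i = S[i:]+S[:i]):
  rot[0] = coffeezigzag$
  rot[1] = offeezigzag$c
  rot[2] = ffeezigzag$co
  rot[3] = feezigzag$cof
  rot[4] = eezigzag$coff
  rot[5] = ezigzag$coffe
  rot[6] = zigzag$coffee
  rot[7] = igzag$coffeez
  rot[8] = gzag$coffeezi
  rot[9] = zag$coffeezig
  rot[10] = ag$coffeezigz
  rot[11] = g$coffeezigza
  rot[12] = $coffeezigzag
Sorted (with $ < everything):
  sorted[0] = $coffeezigzag  (last char: 'g')
  sorted[1] = ag$coffeezigz  (last char: 'z')
  sorted[2] = coffeezigzag$  (last char: '$')
  sorted[3] = eezigzag$coff  (last char: 'f')
  sorted[4] = ezigzag$coffe  (last char: 'e')
  sorted[5] = feezigzag$cof  (last char: 'f')
  sorted[6] = ffeezigzag$co  (last char: 'o')
  sorted[7] = g$coffeezigza  (last char: 'a')
  sorted[8] = gzag$coffeezi  (last char: 'i')
  sorted[9] = igzag$coffeez  (last char: 'z')
  sorted[10] = offeezigzag$c  (last char: 'c')
  sorted[11] = zag$coffeezig  (last char: 'g')
  sorted[12] = zigzag$coffee  (last char: 'e')
Last column: gz$fefoaizcge
Original string S is at sorted index 2

Answer: gz$fefoaizcge
2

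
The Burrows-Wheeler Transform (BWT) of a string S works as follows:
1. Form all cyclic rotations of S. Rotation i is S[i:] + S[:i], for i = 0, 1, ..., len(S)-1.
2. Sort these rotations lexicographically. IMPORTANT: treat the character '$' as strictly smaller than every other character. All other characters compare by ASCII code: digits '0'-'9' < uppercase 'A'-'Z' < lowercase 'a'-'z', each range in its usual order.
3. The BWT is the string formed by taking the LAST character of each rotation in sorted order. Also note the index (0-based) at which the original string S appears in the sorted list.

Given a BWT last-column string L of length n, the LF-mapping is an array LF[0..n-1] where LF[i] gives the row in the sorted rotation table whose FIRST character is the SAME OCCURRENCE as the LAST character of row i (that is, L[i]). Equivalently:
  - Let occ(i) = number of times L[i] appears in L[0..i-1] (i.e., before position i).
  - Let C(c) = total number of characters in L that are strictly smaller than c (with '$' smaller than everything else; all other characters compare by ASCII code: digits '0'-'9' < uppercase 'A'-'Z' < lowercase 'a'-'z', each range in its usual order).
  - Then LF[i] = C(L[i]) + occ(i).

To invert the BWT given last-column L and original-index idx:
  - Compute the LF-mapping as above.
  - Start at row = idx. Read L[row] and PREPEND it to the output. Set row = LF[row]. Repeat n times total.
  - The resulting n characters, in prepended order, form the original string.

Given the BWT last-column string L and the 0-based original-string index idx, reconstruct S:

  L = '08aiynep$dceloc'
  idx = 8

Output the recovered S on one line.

Answer: encyclopedia80$

Derivation:
LF mapping: 1 2 3 9 14 11 7 13 0 6 4 8 10 12 5
Walk LF starting at row 8, prepending L[row]:
  step 1: row=8, L[8]='$', prepend. Next row=LF[8]=0
  step 2: row=0, L[0]='0', prepend. Next row=LF[0]=1
  step 3: row=1, L[1]='8', prepend. Next row=LF[1]=2
  step 4: row=2, L[2]='a', prepend. Next row=LF[2]=3
  step 5: row=3, L[3]='i', prepend. Next row=LF[3]=9
  step 6: row=9, L[9]='d', prepend. Next row=LF[9]=6
  step 7: row=6, L[6]='e', prepend. Next row=LF[6]=7
  step 8: row=7, L[7]='p', prepend. Next row=LF[7]=13
  step 9: row=13, L[13]='o', prepend. Next row=LF[13]=12
  step 10: row=12, L[12]='l', prepend. Next row=LF[12]=10
  step 11: row=10, L[10]='c', prepend. Next row=LF[10]=4
  step 12: row=4, L[4]='y', prepend. Next row=LF[4]=14
  step 13: row=14, L[14]='c', prepend. Next row=LF[14]=5
  step 14: row=5, L[5]='n', prepend. Next row=LF[5]=11
  step 15: row=11, L[11]='e', prepend. Next row=LF[11]=8
Reversed output: encyclopedia80$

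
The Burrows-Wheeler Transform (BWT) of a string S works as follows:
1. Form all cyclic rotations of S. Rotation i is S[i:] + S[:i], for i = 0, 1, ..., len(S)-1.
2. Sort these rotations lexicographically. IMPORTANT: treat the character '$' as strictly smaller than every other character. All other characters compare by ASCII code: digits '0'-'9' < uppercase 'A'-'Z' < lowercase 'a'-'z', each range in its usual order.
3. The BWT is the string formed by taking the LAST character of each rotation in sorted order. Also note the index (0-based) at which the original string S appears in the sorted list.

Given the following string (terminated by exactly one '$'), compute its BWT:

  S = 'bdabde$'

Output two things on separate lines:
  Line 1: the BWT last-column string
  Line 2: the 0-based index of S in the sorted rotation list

All 7 rotations (rotation i = S[i:]+S[:i]):
  rot[0] = bdabde$
  rot[1] = dabde$b
  rot[2] = abde$bd
  rot[3] = bde$bda
  rot[4] = de$bdab
  rot[5] = e$bdabd
  rot[6] = $bdabde
Sorted (with $ < everything):
  sorted[0] = $bdabde  (last char: 'e')
  sorted[1] = abde$bd  (last char: 'd')
  sorted[2] = bdabde$  (last char: '$')
  sorted[3] = bde$bda  (last char: 'a')
  sorted[4] = dabde$b  (last char: 'b')
  sorted[5] = de$bdab  (last char: 'b')
  sorted[6] = e$bdabd  (last char: 'd')
Last column: ed$abbd
Original string S is at sorted index 2

Answer: ed$abbd
2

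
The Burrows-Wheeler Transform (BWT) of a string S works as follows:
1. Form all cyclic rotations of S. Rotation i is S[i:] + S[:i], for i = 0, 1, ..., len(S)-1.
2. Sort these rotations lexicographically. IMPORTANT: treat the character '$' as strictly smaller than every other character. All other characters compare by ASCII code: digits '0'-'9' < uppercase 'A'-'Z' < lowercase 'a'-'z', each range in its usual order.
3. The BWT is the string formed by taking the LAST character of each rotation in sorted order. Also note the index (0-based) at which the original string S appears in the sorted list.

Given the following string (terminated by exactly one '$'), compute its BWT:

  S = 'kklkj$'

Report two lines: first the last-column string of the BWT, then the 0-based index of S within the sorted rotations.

All 6 rotations (rotation i = S[i:]+S[:i]):
  rot[0] = kklkj$
  rot[1] = klkj$k
  rot[2] = lkj$kk
  rot[3] = kj$kkl
  rot[4] = j$kklk
  rot[5] = $kklkj
Sorted (with $ < everything):
  sorted[0] = $kklkj  (last char: 'j')
  sorted[1] = j$kklk  (last char: 'k')
  sorted[2] = kj$kkl  (last char: 'l')
  sorted[3] = kklkj$  (last char: '$')
  sorted[4] = klkj$k  (last char: 'k')
  sorted[5] = lkj$kk  (last char: 'k')
Last column: jkl$kk
Original string S is at sorted index 3

Answer: jkl$kk
3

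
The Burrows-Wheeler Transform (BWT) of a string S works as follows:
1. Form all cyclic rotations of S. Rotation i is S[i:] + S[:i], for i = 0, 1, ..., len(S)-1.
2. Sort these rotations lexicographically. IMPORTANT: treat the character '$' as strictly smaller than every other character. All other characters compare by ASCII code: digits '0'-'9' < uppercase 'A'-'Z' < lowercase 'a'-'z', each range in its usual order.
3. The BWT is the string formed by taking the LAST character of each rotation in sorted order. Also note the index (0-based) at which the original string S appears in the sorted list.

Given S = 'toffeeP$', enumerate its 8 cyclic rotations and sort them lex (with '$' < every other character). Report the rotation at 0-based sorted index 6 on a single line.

All 8 rotations (rotation i = S[i:]+S[:i]):
  rot[0] = toffeeP$
  rot[1] = offeeP$t
  rot[2] = ffeeP$to
  rot[3] = feeP$tof
  rot[4] = eeP$toff
  rot[5] = eP$toffe
  rot[6] = P$toffee
  rot[7] = $toffeeP
Sorted (with $ < everything):
  sorted[0] = $toffeeP
  sorted[1] = P$toffee
  sorted[2] = eP$toffe
  sorted[3] = eeP$toff
  sorted[4] = feeP$tof
  sorted[5] = ffeeP$to
  sorted[6] = offeeP$t
  sorted[7] = toffeeP$
sorted[6] = offeeP$t

Answer: offeeP$t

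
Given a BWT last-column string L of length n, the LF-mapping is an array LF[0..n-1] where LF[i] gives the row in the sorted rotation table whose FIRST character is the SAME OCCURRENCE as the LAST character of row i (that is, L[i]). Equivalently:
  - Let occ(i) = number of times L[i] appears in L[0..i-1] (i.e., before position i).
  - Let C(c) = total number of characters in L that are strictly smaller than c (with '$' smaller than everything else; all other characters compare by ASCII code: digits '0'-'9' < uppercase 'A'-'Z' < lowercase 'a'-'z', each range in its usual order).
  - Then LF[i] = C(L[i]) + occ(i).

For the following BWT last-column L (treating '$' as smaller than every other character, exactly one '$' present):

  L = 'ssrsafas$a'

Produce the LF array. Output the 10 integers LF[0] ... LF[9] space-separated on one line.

Answer: 6 7 5 8 1 4 2 9 0 3

Derivation:
Char counts: '$':1, 'a':3, 'f':1, 'r':1, 's':4
C (first-col start): C('$')=0, C('a')=1, C('f')=4, C('r')=5, C('s')=6
L[0]='s': occ=0, LF[0]=C('s')+0=6+0=6
L[1]='s': occ=1, LF[1]=C('s')+1=6+1=7
L[2]='r': occ=0, LF[2]=C('r')+0=5+0=5
L[3]='s': occ=2, LF[3]=C('s')+2=6+2=8
L[4]='a': occ=0, LF[4]=C('a')+0=1+0=1
L[5]='f': occ=0, LF[5]=C('f')+0=4+0=4
L[6]='a': occ=1, LF[6]=C('a')+1=1+1=2
L[7]='s': occ=3, LF[7]=C('s')+3=6+3=9
L[8]='$': occ=0, LF[8]=C('$')+0=0+0=0
L[9]='a': occ=2, LF[9]=C('a')+2=1+2=3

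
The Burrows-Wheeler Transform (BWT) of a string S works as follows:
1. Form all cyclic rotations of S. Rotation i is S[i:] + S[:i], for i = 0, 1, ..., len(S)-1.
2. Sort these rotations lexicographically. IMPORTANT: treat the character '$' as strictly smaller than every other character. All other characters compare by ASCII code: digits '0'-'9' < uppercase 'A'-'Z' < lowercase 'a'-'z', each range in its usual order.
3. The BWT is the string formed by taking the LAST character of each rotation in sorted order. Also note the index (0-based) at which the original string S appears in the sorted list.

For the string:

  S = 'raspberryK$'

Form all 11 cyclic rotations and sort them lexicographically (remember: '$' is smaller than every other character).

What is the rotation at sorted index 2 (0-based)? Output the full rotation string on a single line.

All 11 rotations (rotation i = S[i:]+S[:i]):
  rot[0] = raspberryK$
  rot[1] = aspberryK$r
  rot[2] = spberryK$ra
  rot[3] = pberryK$ras
  rot[4] = berryK$rasp
  rot[5] = erryK$raspb
  rot[6] = rryK$raspbe
  rot[7] = ryK$raspber
  rot[8] = yK$raspberr
  rot[9] = K$raspberry
  rot[10] = $raspberryK
Sorted (with $ < everything):
  sorted[0] = $raspberryK
  sorted[1] = K$raspberry
  sorted[2] = aspberryK$r
  sorted[3] = berryK$rasp
  sorted[4] = erryK$raspb
  sorted[5] = pberryK$ras
  sorted[6] = raspberryK$
  sorted[7] = rryK$raspbe
  sorted[8] = ryK$raspber
  sorted[9] = spberryK$ra
  sorted[10] = yK$raspberr
sorted[2] = aspberryK$r

Answer: aspberryK$r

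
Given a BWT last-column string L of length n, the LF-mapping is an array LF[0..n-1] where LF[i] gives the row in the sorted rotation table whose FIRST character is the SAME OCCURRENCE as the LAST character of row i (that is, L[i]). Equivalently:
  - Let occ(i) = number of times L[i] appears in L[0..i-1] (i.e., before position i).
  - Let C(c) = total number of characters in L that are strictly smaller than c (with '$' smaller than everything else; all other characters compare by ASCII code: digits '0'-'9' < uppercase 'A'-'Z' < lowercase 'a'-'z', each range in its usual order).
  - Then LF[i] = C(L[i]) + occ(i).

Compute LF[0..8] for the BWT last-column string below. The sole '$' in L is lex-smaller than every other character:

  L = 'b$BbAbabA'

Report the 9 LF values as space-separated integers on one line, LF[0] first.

Answer: 5 0 3 6 1 7 4 8 2

Derivation:
Char counts: '$':1, 'A':2, 'B':1, 'a':1, 'b':4
C (first-col start): C('$')=0, C('A')=1, C('B')=3, C('a')=4, C('b')=5
L[0]='b': occ=0, LF[0]=C('b')+0=5+0=5
L[1]='$': occ=0, LF[1]=C('$')+0=0+0=0
L[2]='B': occ=0, LF[2]=C('B')+0=3+0=3
L[3]='b': occ=1, LF[3]=C('b')+1=5+1=6
L[4]='A': occ=0, LF[4]=C('A')+0=1+0=1
L[5]='b': occ=2, LF[5]=C('b')+2=5+2=7
L[6]='a': occ=0, LF[6]=C('a')+0=4+0=4
L[7]='b': occ=3, LF[7]=C('b')+3=5+3=8
L[8]='A': occ=1, LF[8]=C('A')+1=1+1=2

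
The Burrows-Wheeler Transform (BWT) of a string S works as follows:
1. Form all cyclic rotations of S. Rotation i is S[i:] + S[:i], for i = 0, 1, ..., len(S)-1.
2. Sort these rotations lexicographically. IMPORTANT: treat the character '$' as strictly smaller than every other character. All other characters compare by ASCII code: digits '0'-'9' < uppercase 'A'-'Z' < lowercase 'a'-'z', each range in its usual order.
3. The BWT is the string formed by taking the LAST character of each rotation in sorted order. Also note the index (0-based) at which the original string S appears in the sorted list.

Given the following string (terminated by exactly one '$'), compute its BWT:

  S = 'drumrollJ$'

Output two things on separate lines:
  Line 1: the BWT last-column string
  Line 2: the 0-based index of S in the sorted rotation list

All 10 rotations (rotation i = S[i:]+S[:i]):
  rot[0] = drumrollJ$
  rot[1] = rumrollJ$d
  rot[2] = umrollJ$dr
  rot[3] = mrollJ$dru
  rot[4] = rollJ$drum
  rot[5] = ollJ$drumr
  rot[6] = llJ$drumro
  rot[7] = lJ$drumrol
  rot[8] = J$drumroll
  rot[9] = $drumrollJ
Sorted (with $ < everything):
  sorted[0] = $drumrollJ  (last char: 'J')
  sorted[1] = J$drumroll  (last char: 'l')
  sorted[2] = drumrollJ$  (last char: '$')
  sorted[3] = lJ$drumrol  (last char: 'l')
  sorted[4] = llJ$drumro  (last char: 'o')
  sorted[5] = mrollJ$dru  (last char: 'u')
  sorted[6] = ollJ$drumr  (last char: 'r')
  sorted[7] = rollJ$drum  (last char: 'm')
  sorted[8] = rumrollJ$d  (last char: 'd')
  sorted[9] = umrollJ$dr  (last char: 'r')
Last column: Jl$lourmdr
Original string S is at sorted index 2

Answer: Jl$lourmdr
2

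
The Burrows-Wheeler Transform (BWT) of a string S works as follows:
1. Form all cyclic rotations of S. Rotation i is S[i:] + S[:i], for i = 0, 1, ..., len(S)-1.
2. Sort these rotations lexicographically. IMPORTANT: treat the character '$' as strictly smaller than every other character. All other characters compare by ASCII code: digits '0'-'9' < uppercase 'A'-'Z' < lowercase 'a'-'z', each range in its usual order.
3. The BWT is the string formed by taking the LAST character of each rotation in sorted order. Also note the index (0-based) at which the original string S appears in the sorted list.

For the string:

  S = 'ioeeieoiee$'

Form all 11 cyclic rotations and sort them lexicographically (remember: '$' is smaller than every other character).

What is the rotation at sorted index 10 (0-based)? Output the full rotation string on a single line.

Answer: oiee$ioeeie

Derivation:
All 11 rotations (rotation i = S[i:]+S[:i]):
  rot[0] = ioeeieoiee$
  rot[1] = oeeieoiee$i
  rot[2] = eeieoiee$io
  rot[3] = eieoiee$ioe
  rot[4] = ieoiee$ioee
  rot[5] = eoiee$ioeei
  rot[6] = oiee$ioeeie
  rot[7] = iee$ioeeieo
  rot[8] = ee$ioeeieoi
  rot[9] = e$ioeeieoie
  rot[10] = $ioeeieoiee
Sorted (with $ < everything):
  sorted[0] = $ioeeieoiee
  sorted[1] = e$ioeeieoie
  sorted[2] = ee$ioeeieoi
  sorted[3] = eeieoiee$io
  sorted[4] = eieoiee$ioe
  sorted[5] = eoiee$ioeei
  sorted[6] = iee$ioeeieo
  sorted[7] = ieoiee$ioee
  sorted[8] = ioeeieoiee$
  sorted[9] = oeeieoiee$i
  sorted[10] = oiee$ioeeie
sorted[10] = oiee$ioeeie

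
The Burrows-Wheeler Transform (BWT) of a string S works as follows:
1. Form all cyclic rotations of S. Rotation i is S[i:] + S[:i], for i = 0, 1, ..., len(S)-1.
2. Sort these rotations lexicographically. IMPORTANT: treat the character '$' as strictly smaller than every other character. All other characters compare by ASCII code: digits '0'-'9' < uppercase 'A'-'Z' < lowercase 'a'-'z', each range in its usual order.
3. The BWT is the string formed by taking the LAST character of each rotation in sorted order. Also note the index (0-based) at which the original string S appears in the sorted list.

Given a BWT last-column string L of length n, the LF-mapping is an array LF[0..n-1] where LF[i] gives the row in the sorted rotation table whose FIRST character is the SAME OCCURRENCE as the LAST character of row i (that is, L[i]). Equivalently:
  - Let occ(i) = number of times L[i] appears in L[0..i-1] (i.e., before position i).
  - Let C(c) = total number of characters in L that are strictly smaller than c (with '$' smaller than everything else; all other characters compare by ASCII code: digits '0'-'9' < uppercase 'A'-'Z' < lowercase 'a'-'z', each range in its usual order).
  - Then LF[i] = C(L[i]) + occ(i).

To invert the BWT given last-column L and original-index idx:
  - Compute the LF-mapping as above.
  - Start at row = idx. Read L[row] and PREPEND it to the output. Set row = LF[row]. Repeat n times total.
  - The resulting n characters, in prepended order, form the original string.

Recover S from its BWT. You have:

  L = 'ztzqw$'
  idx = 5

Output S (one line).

LF mapping: 4 2 5 1 3 0
Walk LF starting at row 5, prepending L[row]:
  step 1: row=5, L[5]='$', prepend. Next row=LF[5]=0
  step 2: row=0, L[0]='z', prepend. Next row=LF[0]=4
  step 3: row=4, L[4]='w', prepend. Next row=LF[4]=3
  step 4: row=3, L[3]='q', prepend. Next row=LF[3]=1
  step 5: row=1, L[1]='t', prepend. Next row=LF[1]=2
  step 6: row=2, L[2]='z', prepend. Next row=LF[2]=5
Reversed output: ztqwz$

Answer: ztqwz$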